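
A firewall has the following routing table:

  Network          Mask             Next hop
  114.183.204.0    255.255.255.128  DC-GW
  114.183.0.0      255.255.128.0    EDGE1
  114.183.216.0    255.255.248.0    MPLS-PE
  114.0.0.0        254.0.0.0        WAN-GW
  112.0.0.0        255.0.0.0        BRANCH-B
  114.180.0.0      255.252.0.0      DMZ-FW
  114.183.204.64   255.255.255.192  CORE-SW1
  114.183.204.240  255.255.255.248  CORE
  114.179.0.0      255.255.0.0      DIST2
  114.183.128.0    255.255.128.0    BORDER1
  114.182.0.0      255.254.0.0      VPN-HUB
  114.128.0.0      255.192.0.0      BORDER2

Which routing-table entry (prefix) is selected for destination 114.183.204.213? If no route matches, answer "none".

114.183.128.0/17

Entries matching 114.183.204.213:
  114.0.0.0/7 (114.0.0.0 - 115.255.255.255)
  114.128.0.0/10 (114.128.0.0 - 114.191.255.255)
  114.180.0.0/14 (114.180.0.0 - 114.183.255.255)
  114.182.0.0/15 (114.182.0.0 - 114.183.255.255)
  114.183.128.0/17 (114.183.128.0 - 114.183.255.255)
Most specific is 114.183.128.0/17.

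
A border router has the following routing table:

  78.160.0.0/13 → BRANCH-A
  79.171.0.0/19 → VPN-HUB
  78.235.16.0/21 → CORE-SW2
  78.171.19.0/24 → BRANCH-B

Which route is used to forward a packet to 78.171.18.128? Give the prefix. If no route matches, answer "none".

78.171.18.128 is outside every listed prefix and there is no default route.

none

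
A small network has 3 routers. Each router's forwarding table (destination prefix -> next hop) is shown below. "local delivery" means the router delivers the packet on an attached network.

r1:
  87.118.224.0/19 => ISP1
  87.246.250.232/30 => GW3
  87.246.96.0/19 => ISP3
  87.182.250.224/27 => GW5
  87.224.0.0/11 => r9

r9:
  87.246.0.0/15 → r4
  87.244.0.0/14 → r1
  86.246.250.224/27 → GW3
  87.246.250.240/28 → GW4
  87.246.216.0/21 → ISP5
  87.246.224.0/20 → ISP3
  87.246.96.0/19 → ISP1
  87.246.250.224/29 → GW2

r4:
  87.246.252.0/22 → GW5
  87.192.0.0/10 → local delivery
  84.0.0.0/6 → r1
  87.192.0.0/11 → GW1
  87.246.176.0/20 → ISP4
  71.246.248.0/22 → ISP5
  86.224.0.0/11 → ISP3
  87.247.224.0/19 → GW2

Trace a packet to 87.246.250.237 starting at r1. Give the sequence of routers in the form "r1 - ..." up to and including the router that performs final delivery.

r1 - r9 - r4

At r1: longest match for 87.246.250.237 is 87.224.0.0/11 -> r9
At r9: longest match for 87.246.250.237 is 87.246.0.0/15 -> r4
At r4: longest match for 87.246.250.237 is 87.192.0.0/10 -> local delivery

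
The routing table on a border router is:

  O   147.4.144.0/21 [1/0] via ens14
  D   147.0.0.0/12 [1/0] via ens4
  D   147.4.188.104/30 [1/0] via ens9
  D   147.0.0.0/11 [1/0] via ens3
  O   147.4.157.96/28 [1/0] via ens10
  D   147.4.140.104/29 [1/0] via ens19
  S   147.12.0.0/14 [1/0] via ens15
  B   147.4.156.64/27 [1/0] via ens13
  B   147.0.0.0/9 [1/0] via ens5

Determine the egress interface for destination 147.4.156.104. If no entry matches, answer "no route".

Routes whose prefix contains 147.4.156.104:
  147.0.0.0/9 (147.0.0.0 - 147.127.255.255) -> ens5
  147.0.0.0/11 (147.0.0.0 - 147.31.255.255) -> ens3
  147.0.0.0/12 (147.0.0.0 - 147.15.255.255) -> ens4
More-specific entries that do NOT match:
  147.4.188.104/30 (147.4.188.104 - 147.4.188.107) does not contain 147.4.156.104
  147.4.140.104/29 (147.4.140.104 - 147.4.140.111) does not contain 147.4.156.104
  147.4.157.96/28 (147.4.157.96 - 147.4.157.111) does not contain 147.4.156.104
  147.4.156.64/27 (147.4.156.64 - 147.4.156.95) does not contain 147.4.156.104
  147.4.144.0/21 (147.4.144.0 - 147.4.151.255) does not contain 147.4.156.104
  147.12.0.0/14 (147.12.0.0 - 147.15.255.255) does not contain 147.4.156.104
Longest matching prefix is /12 -> interface ens4.

ens4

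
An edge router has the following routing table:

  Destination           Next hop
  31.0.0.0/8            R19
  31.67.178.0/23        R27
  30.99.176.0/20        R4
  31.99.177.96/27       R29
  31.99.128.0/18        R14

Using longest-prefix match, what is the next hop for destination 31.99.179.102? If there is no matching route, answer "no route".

R14

Routes whose prefix contains 31.99.179.102:
  31.0.0.0/8 (31.0.0.0 - 31.255.255.255) -> R19
  31.99.128.0/18 (31.99.128.0 - 31.99.191.255) -> R14
More-specific entries that do NOT match:
  31.99.177.96/27 (31.99.177.96 - 31.99.177.127) does not contain 31.99.179.102
  31.67.178.0/23 (31.67.178.0 - 31.67.179.255) does not contain 31.99.179.102
  30.99.176.0/20 (30.99.176.0 - 30.99.191.255) does not contain 31.99.179.102
Longest matching prefix is /18 -> next hop R14.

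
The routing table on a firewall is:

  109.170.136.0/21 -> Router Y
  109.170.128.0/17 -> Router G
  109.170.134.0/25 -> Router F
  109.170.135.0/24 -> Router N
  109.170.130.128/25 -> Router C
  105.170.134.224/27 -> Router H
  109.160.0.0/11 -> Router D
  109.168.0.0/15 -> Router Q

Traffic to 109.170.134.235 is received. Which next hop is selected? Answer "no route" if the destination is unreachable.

Router G

Routes whose prefix contains 109.170.134.235:
  109.160.0.0/11 (109.160.0.0 - 109.191.255.255) -> Router D
  109.170.128.0/17 (109.170.128.0 - 109.170.255.255) -> Router G
More-specific entries that do NOT match:
  105.170.134.224/27 (105.170.134.224 - 105.170.134.255) does not contain 109.170.134.235
  109.170.134.0/25 (109.170.134.0 - 109.170.134.127) does not contain 109.170.134.235
  109.170.130.128/25 (109.170.130.128 - 109.170.130.255) does not contain 109.170.134.235
  109.170.135.0/24 (109.170.135.0 - 109.170.135.255) does not contain 109.170.134.235
  109.170.136.0/21 (109.170.136.0 - 109.170.143.255) does not contain 109.170.134.235
Longest matching prefix is /17 -> next hop Router G.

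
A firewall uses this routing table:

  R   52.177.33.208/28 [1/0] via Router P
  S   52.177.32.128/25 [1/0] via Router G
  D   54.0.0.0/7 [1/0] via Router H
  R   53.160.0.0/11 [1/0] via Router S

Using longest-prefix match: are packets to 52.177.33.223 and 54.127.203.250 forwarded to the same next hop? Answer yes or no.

52.177.33.223: longest match 52.177.33.208/28 -> Router P
54.127.203.250: longest match 54.0.0.0/7 -> Router H

no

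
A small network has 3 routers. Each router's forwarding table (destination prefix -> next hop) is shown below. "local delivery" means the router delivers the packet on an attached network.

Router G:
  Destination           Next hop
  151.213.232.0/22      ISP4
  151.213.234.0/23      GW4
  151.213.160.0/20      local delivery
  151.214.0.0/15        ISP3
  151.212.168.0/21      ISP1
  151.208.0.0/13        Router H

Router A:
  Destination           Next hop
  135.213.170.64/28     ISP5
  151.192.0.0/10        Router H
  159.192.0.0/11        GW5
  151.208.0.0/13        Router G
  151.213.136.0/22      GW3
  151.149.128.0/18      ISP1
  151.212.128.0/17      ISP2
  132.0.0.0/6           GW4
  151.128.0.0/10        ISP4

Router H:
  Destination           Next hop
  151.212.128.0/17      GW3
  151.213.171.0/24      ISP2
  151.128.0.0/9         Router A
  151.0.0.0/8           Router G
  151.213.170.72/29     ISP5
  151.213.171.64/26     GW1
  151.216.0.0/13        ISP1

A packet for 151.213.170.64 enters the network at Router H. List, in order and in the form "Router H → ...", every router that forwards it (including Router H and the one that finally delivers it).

At Router H: longest match for 151.213.170.64 is 151.128.0.0/9 -> Router A
At Router A: longest match for 151.213.170.64 is 151.208.0.0/13 -> Router G
At Router G: longest match for 151.213.170.64 is 151.213.160.0/20 -> local delivery

Router H → Router A → Router G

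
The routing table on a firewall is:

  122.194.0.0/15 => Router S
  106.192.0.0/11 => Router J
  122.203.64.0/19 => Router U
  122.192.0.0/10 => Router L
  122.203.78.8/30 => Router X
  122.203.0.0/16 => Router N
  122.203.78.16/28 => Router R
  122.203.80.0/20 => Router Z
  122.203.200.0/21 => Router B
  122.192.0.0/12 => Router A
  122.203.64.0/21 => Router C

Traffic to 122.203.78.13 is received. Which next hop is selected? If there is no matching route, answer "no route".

Routes whose prefix contains 122.203.78.13:
  122.192.0.0/10 (122.192.0.0 - 122.255.255.255) -> Router L
  122.192.0.0/12 (122.192.0.0 - 122.207.255.255) -> Router A
  122.203.0.0/16 (122.203.0.0 - 122.203.255.255) -> Router N
  122.203.64.0/19 (122.203.64.0 - 122.203.95.255) -> Router U
More-specific entries that do NOT match:
  122.203.78.8/30 (122.203.78.8 - 122.203.78.11) does not contain 122.203.78.13
  122.203.78.16/28 (122.203.78.16 - 122.203.78.31) does not contain 122.203.78.13
  122.203.200.0/21 (122.203.200.0 - 122.203.207.255) does not contain 122.203.78.13
  122.203.64.0/21 (122.203.64.0 - 122.203.71.255) does not contain 122.203.78.13
  122.203.80.0/20 (122.203.80.0 - 122.203.95.255) does not contain 122.203.78.13
Longest matching prefix is /19 -> next hop Router U.

Router U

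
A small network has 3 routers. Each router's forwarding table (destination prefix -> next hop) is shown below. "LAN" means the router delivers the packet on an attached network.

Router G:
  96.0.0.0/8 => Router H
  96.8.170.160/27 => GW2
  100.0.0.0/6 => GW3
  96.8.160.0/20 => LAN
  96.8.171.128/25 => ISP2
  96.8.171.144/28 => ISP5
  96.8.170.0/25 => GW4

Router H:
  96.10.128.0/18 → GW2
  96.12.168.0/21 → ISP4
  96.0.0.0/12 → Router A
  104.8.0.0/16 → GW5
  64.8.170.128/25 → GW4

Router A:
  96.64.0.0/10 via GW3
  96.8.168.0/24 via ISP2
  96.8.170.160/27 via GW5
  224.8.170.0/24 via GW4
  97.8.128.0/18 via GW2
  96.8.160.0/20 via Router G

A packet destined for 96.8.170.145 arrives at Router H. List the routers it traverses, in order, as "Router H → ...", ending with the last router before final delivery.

At Router H: longest match for 96.8.170.145 is 96.0.0.0/12 -> Router A
At Router A: longest match for 96.8.170.145 is 96.8.160.0/20 -> Router G
At Router G: longest match for 96.8.170.145 is 96.8.160.0/20 -> LAN

Router H → Router A → Router G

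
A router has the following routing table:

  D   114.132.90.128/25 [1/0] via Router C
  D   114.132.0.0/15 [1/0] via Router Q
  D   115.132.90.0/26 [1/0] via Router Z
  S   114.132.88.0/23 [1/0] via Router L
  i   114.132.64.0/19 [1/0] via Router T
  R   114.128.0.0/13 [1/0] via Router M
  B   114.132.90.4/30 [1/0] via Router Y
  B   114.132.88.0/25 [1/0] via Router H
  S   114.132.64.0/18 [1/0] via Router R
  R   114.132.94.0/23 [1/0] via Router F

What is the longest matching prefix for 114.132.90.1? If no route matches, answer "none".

114.132.64.0/19

Entries matching 114.132.90.1:
  114.128.0.0/13 (114.128.0.0 - 114.135.255.255)
  114.132.0.0/15 (114.132.0.0 - 114.133.255.255)
  114.132.64.0/18 (114.132.64.0 - 114.132.127.255)
  114.132.64.0/19 (114.132.64.0 - 114.132.95.255)
Most specific is 114.132.64.0/19.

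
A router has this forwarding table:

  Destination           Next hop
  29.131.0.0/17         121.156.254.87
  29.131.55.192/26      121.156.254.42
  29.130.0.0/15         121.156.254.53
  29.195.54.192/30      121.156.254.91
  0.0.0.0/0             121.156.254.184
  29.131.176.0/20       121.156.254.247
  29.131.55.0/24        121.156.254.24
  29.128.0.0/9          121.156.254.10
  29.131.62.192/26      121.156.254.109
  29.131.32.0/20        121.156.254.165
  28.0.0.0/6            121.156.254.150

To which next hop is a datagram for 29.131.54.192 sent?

Routes whose prefix contains 29.131.54.192:
  0.0.0.0/0 (default, matches everything) -> 121.156.254.184
  28.0.0.0/6 (28.0.0.0 - 31.255.255.255) -> 121.156.254.150
  29.128.0.0/9 (29.128.0.0 - 29.255.255.255) -> 121.156.254.10
  29.130.0.0/15 (29.130.0.0 - 29.131.255.255) -> 121.156.254.53
  29.131.0.0/17 (29.131.0.0 - 29.131.127.255) -> 121.156.254.87
More-specific entries that do NOT match:
  29.195.54.192/30 (29.195.54.192 - 29.195.54.195) does not contain 29.131.54.192
  29.131.55.192/26 (29.131.55.192 - 29.131.55.255) does not contain 29.131.54.192
  29.131.62.192/26 (29.131.62.192 - 29.131.62.255) does not contain 29.131.54.192
  29.131.55.0/24 (29.131.55.0 - 29.131.55.255) does not contain 29.131.54.192
  29.131.176.0/20 (29.131.176.0 - 29.131.191.255) does not contain 29.131.54.192
  29.131.32.0/20 (29.131.32.0 - 29.131.47.255) does not contain 29.131.54.192
Longest matching prefix is /17 -> next hop 121.156.254.87.

121.156.254.87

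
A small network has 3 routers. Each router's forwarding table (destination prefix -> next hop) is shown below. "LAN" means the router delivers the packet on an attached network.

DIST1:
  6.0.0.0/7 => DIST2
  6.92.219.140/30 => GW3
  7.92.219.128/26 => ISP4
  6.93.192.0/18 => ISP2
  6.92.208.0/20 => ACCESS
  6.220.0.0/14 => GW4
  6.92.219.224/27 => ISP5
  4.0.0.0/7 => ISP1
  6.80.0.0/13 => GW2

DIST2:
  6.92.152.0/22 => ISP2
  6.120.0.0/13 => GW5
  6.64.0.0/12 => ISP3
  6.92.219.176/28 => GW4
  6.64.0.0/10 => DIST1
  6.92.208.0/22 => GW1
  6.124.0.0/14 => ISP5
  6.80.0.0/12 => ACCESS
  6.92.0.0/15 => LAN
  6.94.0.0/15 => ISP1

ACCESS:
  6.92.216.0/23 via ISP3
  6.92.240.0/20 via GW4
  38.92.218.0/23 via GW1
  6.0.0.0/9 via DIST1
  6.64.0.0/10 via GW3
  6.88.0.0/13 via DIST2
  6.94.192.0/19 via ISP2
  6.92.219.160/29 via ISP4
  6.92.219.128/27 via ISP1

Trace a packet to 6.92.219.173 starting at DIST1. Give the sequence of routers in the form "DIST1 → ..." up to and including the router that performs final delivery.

At DIST1: longest match for 6.92.219.173 is 6.92.208.0/20 -> ACCESS
At ACCESS: longest match for 6.92.219.173 is 6.88.0.0/13 -> DIST2
At DIST2: longest match for 6.92.219.173 is 6.92.0.0/15 -> LAN

DIST1 → ACCESS → DIST2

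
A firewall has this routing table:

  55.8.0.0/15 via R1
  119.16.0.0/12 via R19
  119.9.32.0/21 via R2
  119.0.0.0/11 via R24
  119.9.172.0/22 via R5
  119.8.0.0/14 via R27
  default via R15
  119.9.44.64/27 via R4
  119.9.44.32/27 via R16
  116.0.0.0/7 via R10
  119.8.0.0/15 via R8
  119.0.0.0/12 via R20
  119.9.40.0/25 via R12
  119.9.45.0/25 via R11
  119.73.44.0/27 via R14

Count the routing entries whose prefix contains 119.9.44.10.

5

Prefixes containing 119.9.44.10:
  0.0.0.0/0 (default, matches everything)
  119.0.0.0/11 (119.0.0.0 - 119.31.255.255)
  119.0.0.0/12 (119.0.0.0 - 119.15.255.255)
  119.8.0.0/14 (119.8.0.0 - 119.11.255.255)
  119.8.0.0/15 (119.8.0.0 - 119.9.255.255)
Total matching entries: 5.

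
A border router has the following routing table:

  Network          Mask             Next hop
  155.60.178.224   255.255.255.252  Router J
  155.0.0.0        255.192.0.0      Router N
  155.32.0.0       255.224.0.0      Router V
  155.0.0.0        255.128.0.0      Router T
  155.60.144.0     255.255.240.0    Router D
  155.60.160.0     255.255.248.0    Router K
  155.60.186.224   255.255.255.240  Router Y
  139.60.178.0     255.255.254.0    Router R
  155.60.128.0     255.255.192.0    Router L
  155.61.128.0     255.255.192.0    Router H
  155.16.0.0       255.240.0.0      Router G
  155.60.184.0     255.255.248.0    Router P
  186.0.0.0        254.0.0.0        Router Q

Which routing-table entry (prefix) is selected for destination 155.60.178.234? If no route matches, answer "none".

Entries matching 155.60.178.234:
  155.0.0.0/9 (155.0.0.0 - 155.127.255.255)
  155.0.0.0/10 (155.0.0.0 - 155.63.255.255)
  155.32.0.0/11 (155.32.0.0 - 155.63.255.255)
  155.60.128.0/18 (155.60.128.0 - 155.60.191.255)
Most specific is 155.60.128.0/18.

155.60.128.0/18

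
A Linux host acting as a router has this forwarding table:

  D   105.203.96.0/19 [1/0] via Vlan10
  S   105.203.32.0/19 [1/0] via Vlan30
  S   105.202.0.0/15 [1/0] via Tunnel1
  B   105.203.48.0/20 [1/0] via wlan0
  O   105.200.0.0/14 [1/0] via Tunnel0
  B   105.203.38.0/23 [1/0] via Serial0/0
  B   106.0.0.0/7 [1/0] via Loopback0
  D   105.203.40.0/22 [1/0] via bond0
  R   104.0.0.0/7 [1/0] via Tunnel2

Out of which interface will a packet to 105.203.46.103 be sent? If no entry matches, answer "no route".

Vlan30

Routes whose prefix contains 105.203.46.103:
  104.0.0.0/7 (104.0.0.0 - 105.255.255.255) -> Tunnel2
  105.200.0.0/14 (105.200.0.0 - 105.203.255.255) -> Tunnel0
  105.202.0.0/15 (105.202.0.0 - 105.203.255.255) -> Tunnel1
  105.203.32.0/19 (105.203.32.0 - 105.203.63.255) -> Vlan30
More-specific entries that do NOT match:
  105.203.38.0/23 (105.203.38.0 - 105.203.39.255) does not contain 105.203.46.103
  105.203.40.0/22 (105.203.40.0 - 105.203.43.255) does not contain 105.203.46.103
  105.203.48.0/20 (105.203.48.0 - 105.203.63.255) does not contain 105.203.46.103
Longest matching prefix is /19 -> interface Vlan30.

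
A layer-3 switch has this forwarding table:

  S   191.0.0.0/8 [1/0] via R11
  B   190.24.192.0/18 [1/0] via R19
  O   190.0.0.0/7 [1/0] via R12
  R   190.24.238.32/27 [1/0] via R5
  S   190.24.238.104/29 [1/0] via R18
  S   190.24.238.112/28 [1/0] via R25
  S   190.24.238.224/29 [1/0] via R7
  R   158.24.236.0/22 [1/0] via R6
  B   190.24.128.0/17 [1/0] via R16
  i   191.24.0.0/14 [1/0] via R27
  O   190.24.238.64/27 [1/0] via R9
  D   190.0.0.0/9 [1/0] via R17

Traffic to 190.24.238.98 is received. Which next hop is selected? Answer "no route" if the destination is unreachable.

R19

Routes whose prefix contains 190.24.238.98:
  190.0.0.0/7 (190.0.0.0 - 191.255.255.255) -> R12
  190.0.0.0/9 (190.0.0.0 - 190.127.255.255) -> R17
  190.24.128.0/17 (190.24.128.0 - 190.24.255.255) -> R16
  190.24.192.0/18 (190.24.192.0 - 190.24.255.255) -> R19
More-specific entries that do NOT match:
  190.24.238.104/29 (190.24.238.104 - 190.24.238.111) does not contain 190.24.238.98
  190.24.238.224/29 (190.24.238.224 - 190.24.238.231) does not contain 190.24.238.98
  190.24.238.112/28 (190.24.238.112 - 190.24.238.127) does not contain 190.24.238.98
  190.24.238.32/27 (190.24.238.32 - 190.24.238.63) does not contain 190.24.238.98
  190.24.238.64/27 (190.24.238.64 - 190.24.238.95) does not contain 190.24.238.98
  158.24.236.0/22 (158.24.236.0 - 158.24.239.255) does not contain 190.24.238.98
Longest matching prefix is /18 -> next hop R19.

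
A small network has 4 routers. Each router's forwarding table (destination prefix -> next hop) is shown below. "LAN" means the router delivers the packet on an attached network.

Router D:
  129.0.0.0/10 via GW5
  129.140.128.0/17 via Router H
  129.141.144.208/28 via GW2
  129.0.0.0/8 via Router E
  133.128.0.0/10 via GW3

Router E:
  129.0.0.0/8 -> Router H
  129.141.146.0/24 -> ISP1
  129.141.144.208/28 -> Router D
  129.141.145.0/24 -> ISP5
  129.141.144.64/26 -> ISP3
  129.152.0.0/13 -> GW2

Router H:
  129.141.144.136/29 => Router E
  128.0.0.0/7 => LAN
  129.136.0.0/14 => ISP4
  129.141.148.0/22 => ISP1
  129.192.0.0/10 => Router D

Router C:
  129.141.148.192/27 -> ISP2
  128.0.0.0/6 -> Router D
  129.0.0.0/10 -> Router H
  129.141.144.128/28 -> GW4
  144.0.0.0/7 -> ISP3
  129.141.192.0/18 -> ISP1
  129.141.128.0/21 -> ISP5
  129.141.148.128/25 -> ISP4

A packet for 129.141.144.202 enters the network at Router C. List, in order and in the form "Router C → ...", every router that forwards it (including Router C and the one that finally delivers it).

At Router C: longest match for 129.141.144.202 is 128.0.0.0/6 -> Router D
At Router D: longest match for 129.141.144.202 is 129.0.0.0/8 -> Router E
At Router E: longest match for 129.141.144.202 is 129.0.0.0/8 -> Router H
At Router H: longest match for 129.141.144.202 is 128.0.0.0/7 -> LAN

Router C → Router D → Router E → Router H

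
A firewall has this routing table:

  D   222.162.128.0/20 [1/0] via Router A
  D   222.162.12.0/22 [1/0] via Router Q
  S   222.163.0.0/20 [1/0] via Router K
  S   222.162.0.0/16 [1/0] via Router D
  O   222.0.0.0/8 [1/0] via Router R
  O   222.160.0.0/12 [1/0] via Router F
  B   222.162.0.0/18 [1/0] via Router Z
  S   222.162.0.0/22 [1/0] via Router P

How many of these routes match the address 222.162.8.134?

Prefixes containing 222.162.8.134:
  222.0.0.0/8 (222.0.0.0 - 222.255.255.255)
  222.160.0.0/12 (222.160.0.0 - 222.175.255.255)
  222.162.0.0/16 (222.162.0.0 - 222.162.255.255)
  222.162.0.0/18 (222.162.0.0 - 222.162.63.255)
Total matching entries: 4.

4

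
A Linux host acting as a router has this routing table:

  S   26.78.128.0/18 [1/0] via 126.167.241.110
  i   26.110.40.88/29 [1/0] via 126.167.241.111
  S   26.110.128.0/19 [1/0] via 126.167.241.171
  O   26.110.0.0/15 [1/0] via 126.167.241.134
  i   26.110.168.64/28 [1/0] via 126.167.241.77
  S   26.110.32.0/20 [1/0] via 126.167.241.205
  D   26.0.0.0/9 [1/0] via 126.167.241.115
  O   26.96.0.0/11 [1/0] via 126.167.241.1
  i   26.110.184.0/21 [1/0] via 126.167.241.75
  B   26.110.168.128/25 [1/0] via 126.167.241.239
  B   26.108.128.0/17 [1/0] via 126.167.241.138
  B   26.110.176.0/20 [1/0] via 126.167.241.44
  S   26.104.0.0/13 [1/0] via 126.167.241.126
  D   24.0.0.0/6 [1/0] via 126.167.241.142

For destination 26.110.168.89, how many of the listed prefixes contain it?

5

Prefixes containing 26.110.168.89:
  24.0.0.0/6 (24.0.0.0 - 27.255.255.255)
  26.0.0.0/9 (26.0.0.0 - 26.127.255.255)
  26.96.0.0/11 (26.96.0.0 - 26.127.255.255)
  26.104.0.0/13 (26.104.0.0 - 26.111.255.255)
  26.110.0.0/15 (26.110.0.0 - 26.111.255.255)
Total matching entries: 5.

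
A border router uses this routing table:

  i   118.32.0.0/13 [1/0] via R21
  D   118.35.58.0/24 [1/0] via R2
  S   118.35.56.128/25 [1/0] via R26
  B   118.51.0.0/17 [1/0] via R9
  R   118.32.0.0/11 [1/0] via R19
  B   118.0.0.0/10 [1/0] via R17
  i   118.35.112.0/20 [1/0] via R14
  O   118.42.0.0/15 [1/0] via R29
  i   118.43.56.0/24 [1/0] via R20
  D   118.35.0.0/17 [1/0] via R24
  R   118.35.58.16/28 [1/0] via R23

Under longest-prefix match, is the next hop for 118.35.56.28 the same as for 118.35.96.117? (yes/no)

yes

118.35.56.28: longest match 118.35.0.0/17 -> R24
118.35.96.117: longest match 118.35.0.0/17 -> R24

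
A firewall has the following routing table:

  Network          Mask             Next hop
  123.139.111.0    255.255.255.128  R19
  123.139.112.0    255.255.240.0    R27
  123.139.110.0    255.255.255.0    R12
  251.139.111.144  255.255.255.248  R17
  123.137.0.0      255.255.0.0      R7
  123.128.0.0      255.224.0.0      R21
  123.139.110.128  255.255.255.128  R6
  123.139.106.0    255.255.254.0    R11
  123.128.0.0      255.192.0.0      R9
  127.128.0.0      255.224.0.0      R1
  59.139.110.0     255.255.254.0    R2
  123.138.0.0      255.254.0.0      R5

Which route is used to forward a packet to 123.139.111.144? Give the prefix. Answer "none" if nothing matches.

123.138.0.0/15

Entries matching 123.139.111.144:
  123.128.0.0/10 (123.128.0.0 - 123.191.255.255)
  123.128.0.0/11 (123.128.0.0 - 123.159.255.255)
  123.138.0.0/15 (123.138.0.0 - 123.139.255.255)
Most specific is 123.138.0.0/15.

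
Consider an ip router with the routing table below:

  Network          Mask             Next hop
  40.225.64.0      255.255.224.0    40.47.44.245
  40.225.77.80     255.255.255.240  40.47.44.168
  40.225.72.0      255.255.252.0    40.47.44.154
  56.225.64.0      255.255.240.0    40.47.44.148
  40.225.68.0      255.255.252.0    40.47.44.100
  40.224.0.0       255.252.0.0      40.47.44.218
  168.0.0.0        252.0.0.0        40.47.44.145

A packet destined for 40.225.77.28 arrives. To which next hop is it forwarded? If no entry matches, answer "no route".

Routes whose prefix contains 40.225.77.28:
  40.224.0.0/14 (40.224.0.0 - 40.227.255.255) -> 40.47.44.218
  40.225.64.0/19 (40.225.64.0 - 40.225.95.255) -> 40.47.44.245
More-specific entries that do NOT match:
  40.225.77.80/28 (40.225.77.80 - 40.225.77.95) does not contain 40.225.77.28
  40.225.72.0/22 (40.225.72.0 - 40.225.75.255) does not contain 40.225.77.28
  40.225.68.0/22 (40.225.68.0 - 40.225.71.255) does not contain 40.225.77.28
  56.225.64.0/20 (56.225.64.0 - 56.225.79.255) does not contain 40.225.77.28
Longest matching prefix is /19 -> next hop 40.47.44.245.

40.47.44.245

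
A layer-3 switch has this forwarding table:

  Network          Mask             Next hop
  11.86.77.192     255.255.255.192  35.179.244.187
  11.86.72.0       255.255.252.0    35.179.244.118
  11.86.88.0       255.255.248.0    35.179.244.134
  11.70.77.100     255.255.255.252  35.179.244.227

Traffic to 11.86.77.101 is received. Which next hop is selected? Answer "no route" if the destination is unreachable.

No entry's prefix contains 11.86.77.101; there is no default route.

no route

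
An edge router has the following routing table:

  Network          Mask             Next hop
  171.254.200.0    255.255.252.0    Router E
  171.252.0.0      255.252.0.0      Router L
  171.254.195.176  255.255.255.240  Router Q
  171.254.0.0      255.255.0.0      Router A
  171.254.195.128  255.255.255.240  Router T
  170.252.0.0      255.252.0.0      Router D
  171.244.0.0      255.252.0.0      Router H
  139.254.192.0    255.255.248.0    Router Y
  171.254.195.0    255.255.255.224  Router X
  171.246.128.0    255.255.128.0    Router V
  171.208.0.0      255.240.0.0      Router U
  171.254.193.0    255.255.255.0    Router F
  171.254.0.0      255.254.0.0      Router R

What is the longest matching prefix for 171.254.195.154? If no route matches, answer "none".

171.254.0.0/16

Entries matching 171.254.195.154:
  171.252.0.0/14 (171.252.0.0 - 171.255.255.255)
  171.254.0.0/15 (171.254.0.0 - 171.255.255.255)
  171.254.0.0/16 (171.254.0.0 - 171.254.255.255)
Most specific is 171.254.0.0/16.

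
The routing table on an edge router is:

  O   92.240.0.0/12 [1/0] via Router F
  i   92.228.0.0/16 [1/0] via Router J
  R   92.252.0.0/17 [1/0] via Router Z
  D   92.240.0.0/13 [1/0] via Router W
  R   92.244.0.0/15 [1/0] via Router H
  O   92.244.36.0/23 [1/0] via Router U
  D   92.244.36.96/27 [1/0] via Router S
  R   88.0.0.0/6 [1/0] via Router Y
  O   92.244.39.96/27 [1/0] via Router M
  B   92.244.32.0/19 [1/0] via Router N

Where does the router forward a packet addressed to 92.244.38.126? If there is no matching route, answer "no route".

Router N

Routes whose prefix contains 92.244.38.126:
  92.240.0.0/12 (92.240.0.0 - 92.255.255.255) -> Router F
  92.240.0.0/13 (92.240.0.0 - 92.247.255.255) -> Router W
  92.244.0.0/15 (92.244.0.0 - 92.245.255.255) -> Router H
  92.244.32.0/19 (92.244.32.0 - 92.244.63.255) -> Router N
More-specific entries that do NOT match:
  92.244.36.96/27 (92.244.36.96 - 92.244.36.127) does not contain 92.244.38.126
  92.244.39.96/27 (92.244.39.96 - 92.244.39.127) does not contain 92.244.38.126
  92.244.36.0/23 (92.244.36.0 - 92.244.37.255) does not contain 92.244.38.126
Longest matching prefix is /19 -> next hop Router N.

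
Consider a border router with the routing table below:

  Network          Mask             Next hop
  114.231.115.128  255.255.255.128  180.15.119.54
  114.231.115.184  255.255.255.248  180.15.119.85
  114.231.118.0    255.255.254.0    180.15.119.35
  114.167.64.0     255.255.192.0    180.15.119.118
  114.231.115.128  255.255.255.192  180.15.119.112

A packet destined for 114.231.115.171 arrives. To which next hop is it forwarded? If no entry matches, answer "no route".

Routes whose prefix contains 114.231.115.171:
  114.231.115.128/25 (114.231.115.128 - 114.231.115.255) -> 180.15.119.54
  114.231.115.128/26 (114.231.115.128 - 114.231.115.191) -> 180.15.119.112
More-specific entries that do NOT match:
  114.231.115.184/29 (114.231.115.184 - 114.231.115.191) does not contain 114.231.115.171
Longest matching prefix is /26 -> next hop 180.15.119.112.

180.15.119.112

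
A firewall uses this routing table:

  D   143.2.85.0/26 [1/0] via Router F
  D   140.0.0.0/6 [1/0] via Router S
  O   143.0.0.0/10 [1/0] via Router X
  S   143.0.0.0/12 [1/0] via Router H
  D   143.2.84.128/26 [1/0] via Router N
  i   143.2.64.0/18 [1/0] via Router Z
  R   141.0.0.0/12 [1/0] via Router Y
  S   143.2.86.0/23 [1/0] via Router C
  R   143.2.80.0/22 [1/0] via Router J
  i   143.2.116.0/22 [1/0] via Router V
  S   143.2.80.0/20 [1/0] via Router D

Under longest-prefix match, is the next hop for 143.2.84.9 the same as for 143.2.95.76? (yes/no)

143.2.84.9: longest match 143.2.80.0/20 -> Router D
143.2.95.76: longest match 143.2.80.0/20 -> Router D

yes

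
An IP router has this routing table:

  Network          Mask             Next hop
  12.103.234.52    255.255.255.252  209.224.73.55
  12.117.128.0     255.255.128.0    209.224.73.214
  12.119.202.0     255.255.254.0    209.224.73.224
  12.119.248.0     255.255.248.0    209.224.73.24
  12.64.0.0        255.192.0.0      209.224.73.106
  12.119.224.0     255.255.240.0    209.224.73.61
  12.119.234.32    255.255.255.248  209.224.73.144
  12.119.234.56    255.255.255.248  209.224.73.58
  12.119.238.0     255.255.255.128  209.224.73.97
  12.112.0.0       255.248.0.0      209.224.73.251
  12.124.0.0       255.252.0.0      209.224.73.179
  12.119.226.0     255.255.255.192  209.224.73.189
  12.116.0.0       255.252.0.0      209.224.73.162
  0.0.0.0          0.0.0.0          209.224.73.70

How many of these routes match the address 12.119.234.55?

Prefixes containing 12.119.234.55:
  0.0.0.0/0 (default, matches everything)
  12.64.0.0/10 (12.64.0.0 - 12.127.255.255)
  12.112.0.0/13 (12.112.0.0 - 12.119.255.255)
  12.116.0.0/14 (12.116.0.0 - 12.119.255.255)
  12.119.224.0/20 (12.119.224.0 - 12.119.239.255)
Total matching entries: 5.

5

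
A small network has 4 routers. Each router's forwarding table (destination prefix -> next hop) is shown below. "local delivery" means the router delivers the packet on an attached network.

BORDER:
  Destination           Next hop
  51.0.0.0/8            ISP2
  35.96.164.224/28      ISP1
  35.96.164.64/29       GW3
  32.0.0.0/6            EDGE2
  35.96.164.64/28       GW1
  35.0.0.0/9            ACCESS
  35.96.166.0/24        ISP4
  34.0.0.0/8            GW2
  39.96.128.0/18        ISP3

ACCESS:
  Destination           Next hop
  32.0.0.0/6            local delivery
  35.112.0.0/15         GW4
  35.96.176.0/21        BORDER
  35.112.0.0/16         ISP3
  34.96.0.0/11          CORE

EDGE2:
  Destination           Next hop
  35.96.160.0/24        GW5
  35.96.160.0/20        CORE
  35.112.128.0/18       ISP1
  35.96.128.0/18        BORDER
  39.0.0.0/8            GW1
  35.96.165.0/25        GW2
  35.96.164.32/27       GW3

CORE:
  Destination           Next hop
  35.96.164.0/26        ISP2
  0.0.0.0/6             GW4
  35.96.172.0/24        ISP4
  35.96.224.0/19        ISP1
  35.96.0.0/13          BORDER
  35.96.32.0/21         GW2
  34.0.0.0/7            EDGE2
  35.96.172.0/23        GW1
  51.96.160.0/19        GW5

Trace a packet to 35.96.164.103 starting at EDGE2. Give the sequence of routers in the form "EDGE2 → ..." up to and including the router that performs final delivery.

At EDGE2: longest match for 35.96.164.103 is 35.96.160.0/20 -> CORE
At CORE: longest match for 35.96.164.103 is 35.96.0.0/13 -> BORDER
At BORDER: longest match for 35.96.164.103 is 35.0.0.0/9 -> ACCESS
At ACCESS: longest match for 35.96.164.103 is 32.0.0.0/6 -> local delivery

EDGE2 → CORE → BORDER → ACCESS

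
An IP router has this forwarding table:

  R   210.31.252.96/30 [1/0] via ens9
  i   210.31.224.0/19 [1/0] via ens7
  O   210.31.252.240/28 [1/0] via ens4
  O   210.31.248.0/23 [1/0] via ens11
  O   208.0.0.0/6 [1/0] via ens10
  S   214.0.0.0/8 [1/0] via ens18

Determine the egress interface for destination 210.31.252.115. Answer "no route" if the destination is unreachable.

Routes whose prefix contains 210.31.252.115:
  208.0.0.0/6 (208.0.0.0 - 211.255.255.255) -> ens10
  210.31.224.0/19 (210.31.224.0 - 210.31.255.255) -> ens7
More-specific entries that do NOT match:
  210.31.252.96/30 (210.31.252.96 - 210.31.252.99) does not contain 210.31.252.115
  210.31.252.240/28 (210.31.252.240 - 210.31.252.255) does not contain 210.31.252.115
  210.31.248.0/23 (210.31.248.0 - 210.31.249.255) does not contain 210.31.252.115
Longest matching prefix is /19 -> interface ens7.

ens7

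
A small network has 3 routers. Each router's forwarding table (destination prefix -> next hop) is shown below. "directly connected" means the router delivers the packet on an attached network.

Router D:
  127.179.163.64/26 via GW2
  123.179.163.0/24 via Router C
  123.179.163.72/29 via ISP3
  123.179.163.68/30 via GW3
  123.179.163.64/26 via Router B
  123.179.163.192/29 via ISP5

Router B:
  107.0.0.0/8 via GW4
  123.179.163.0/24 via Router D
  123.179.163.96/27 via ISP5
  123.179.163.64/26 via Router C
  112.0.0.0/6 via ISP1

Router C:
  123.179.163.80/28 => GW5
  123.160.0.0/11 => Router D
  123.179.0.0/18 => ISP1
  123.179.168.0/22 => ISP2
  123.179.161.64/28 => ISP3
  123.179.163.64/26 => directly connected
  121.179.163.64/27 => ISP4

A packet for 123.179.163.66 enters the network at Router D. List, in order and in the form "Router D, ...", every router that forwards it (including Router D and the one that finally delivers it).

At Router D: longest match for 123.179.163.66 is 123.179.163.64/26 -> Router B
At Router B: longest match for 123.179.163.66 is 123.179.163.64/26 -> Router C
At Router C: longest match for 123.179.163.66 is 123.179.163.64/26 -> directly connected

Router D, Router B, Router C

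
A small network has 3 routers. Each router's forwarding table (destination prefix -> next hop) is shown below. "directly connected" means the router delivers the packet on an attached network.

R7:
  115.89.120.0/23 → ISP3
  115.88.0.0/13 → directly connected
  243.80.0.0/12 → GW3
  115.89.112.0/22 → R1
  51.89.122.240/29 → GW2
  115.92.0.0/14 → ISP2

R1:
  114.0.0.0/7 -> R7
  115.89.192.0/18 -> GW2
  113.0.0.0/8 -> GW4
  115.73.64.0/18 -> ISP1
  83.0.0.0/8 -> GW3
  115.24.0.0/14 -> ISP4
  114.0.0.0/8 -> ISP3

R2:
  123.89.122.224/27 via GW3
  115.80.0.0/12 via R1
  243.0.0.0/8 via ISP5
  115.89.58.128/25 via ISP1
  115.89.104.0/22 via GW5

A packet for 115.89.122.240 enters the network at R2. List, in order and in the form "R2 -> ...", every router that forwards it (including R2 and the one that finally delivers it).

At R2: longest match for 115.89.122.240 is 115.80.0.0/12 -> R1
At R1: longest match for 115.89.122.240 is 114.0.0.0/7 -> R7
At R7: longest match for 115.89.122.240 is 115.88.0.0/13 -> directly connected

R2 -> R1 -> R7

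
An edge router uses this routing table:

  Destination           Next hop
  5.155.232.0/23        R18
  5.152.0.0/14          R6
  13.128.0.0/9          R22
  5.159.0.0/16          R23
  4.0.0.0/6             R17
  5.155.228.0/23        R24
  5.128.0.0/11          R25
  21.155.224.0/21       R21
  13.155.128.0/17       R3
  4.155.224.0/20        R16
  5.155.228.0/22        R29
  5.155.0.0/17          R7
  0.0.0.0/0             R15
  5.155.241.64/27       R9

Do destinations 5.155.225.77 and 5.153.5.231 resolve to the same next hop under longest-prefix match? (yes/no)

5.155.225.77: longest match 5.152.0.0/14 -> R6
5.153.5.231: longest match 5.152.0.0/14 -> R6

yes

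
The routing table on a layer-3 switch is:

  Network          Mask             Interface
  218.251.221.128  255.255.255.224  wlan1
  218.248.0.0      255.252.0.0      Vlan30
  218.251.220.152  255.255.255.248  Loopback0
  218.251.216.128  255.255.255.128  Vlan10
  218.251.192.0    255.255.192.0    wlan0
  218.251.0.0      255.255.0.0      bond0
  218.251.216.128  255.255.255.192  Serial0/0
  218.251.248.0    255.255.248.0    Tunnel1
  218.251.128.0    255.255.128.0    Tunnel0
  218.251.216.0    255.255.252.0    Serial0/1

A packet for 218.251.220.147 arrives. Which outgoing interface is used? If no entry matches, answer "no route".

wlan0

Routes whose prefix contains 218.251.220.147:
  218.248.0.0/14 (218.248.0.0 - 218.251.255.255) -> Vlan30
  218.251.0.0/16 (218.251.0.0 - 218.251.255.255) -> bond0
  218.251.128.0/17 (218.251.128.0 - 218.251.255.255) -> Tunnel0
  218.251.192.0/18 (218.251.192.0 - 218.251.255.255) -> wlan0
More-specific entries that do NOT match:
  218.251.220.152/29 (218.251.220.152 - 218.251.220.159) does not contain 218.251.220.147
  218.251.221.128/27 (218.251.221.128 - 218.251.221.159) does not contain 218.251.220.147
  218.251.216.128/26 (218.251.216.128 - 218.251.216.191) does not contain 218.251.220.147
  218.251.216.128/25 (218.251.216.128 - 218.251.216.255) does not contain 218.251.220.147
  218.251.216.0/22 (218.251.216.0 - 218.251.219.255) does not contain 218.251.220.147
  218.251.248.0/21 (218.251.248.0 - 218.251.255.255) does not contain 218.251.220.147
Longest matching prefix is /18 -> interface wlan0.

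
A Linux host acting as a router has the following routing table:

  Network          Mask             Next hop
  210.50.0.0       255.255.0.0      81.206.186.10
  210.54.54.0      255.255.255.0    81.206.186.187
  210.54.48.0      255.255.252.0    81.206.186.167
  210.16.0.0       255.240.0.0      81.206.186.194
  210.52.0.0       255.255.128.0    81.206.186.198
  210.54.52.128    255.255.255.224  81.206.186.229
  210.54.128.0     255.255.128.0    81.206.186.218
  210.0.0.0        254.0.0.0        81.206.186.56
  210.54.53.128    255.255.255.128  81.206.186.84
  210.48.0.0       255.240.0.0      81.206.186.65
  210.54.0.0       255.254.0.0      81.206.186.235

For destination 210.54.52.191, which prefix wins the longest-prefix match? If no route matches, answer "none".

210.54.0.0/15

Entries matching 210.54.52.191:
  210.0.0.0/7 (210.0.0.0 - 211.255.255.255)
  210.48.0.0/12 (210.48.0.0 - 210.63.255.255)
  210.54.0.0/15 (210.54.0.0 - 210.55.255.255)
Most specific is 210.54.0.0/15.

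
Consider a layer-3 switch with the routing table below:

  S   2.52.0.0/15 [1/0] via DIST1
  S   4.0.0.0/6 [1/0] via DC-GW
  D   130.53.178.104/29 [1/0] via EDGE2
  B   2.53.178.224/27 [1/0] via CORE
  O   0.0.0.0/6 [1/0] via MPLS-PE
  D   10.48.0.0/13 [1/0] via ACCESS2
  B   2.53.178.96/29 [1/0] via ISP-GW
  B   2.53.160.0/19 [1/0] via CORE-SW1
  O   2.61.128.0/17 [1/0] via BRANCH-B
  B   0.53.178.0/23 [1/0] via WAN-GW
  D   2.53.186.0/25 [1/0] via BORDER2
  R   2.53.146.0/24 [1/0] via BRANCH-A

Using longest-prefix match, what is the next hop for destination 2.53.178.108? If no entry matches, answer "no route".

Routes whose prefix contains 2.53.178.108:
  0.0.0.0/6 (0.0.0.0 - 3.255.255.255) -> MPLS-PE
  2.52.0.0/15 (2.52.0.0 - 2.53.255.255) -> DIST1
  2.53.160.0/19 (2.53.160.0 - 2.53.191.255) -> CORE-SW1
More-specific entries that do NOT match:
  130.53.178.104/29 (130.53.178.104 - 130.53.178.111) does not contain 2.53.178.108
  2.53.178.96/29 (2.53.178.96 - 2.53.178.103) does not contain 2.53.178.108
  2.53.178.224/27 (2.53.178.224 - 2.53.178.255) does not contain 2.53.178.108
  2.53.186.0/25 (2.53.186.0 - 2.53.186.127) does not contain 2.53.178.108
  2.53.146.0/24 (2.53.146.0 - 2.53.146.255) does not contain 2.53.178.108
  0.53.178.0/23 (0.53.178.0 - 0.53.179.255) does not contain 2.53.178.108
Longest matching prefix is /19 -> next hop CORE-SW1.

CORE-SW1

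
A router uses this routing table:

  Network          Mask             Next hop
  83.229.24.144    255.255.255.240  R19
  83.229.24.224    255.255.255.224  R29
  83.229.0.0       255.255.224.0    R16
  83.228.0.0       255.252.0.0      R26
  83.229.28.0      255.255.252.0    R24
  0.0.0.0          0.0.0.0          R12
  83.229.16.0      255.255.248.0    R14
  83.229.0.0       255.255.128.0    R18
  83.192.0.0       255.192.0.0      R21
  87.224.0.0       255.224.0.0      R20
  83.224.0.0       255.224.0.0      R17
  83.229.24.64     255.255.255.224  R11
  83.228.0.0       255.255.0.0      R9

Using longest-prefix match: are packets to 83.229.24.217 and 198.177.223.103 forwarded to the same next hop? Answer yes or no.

no

83.229.24.217: longest match 83.229.0.0/19 -> R16
198.177.223.103: longest match 0.0.0.0/0 -> R12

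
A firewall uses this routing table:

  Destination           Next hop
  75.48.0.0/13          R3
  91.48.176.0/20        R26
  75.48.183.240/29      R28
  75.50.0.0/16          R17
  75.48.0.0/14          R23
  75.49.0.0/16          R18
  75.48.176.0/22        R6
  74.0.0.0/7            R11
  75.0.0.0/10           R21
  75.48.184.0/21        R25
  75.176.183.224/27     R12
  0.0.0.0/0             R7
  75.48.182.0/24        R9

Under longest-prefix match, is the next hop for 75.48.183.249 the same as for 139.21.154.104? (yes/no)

no

75.48.183.249: longest match 75.48.0.0/14 -> R23
139.21.154.104: longest match 0.0.0.0/0 -> R7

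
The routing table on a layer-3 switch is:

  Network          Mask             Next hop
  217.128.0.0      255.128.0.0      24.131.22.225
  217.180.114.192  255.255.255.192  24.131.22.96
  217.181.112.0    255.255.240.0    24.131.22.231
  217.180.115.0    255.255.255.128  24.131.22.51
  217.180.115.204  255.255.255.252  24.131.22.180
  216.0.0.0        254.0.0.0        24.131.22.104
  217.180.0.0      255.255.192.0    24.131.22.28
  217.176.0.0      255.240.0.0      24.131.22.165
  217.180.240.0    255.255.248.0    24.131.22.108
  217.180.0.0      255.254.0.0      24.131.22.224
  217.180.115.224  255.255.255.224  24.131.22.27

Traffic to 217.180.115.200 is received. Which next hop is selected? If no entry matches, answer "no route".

Routes whose prefix contains 217.180.115.200:
  216.0.0.0/7 (216.0.0.0 - 217.255.255.255) -> 24.131.22.104
  217.128.0.0/9 (217.128.0.0 - 217.255.255.255) -> 24.131.22.225
  217.176.0.0/12 (217.176.0.0 - 217.191.255.255) -> 24.131.22.165
  217.180.0.0/15 (217.180.0.0 - 217.181.255.255) -> 24.131.22.224
More-specific entries that do NOT match:
  217.180.115.204/30 (217.180.115.204 - 217.180.115.207) does not contain 217.180.115.200
  217.180.115.224/27 (217.180.115.224 - 217.180.115.255) does not contain 217.180.115.200
  217.180.114.192/26 (217.180.114.192 - 217.180.114.255) does not contain 217.180.115.200
  217.180.115.0/25 (217.180.115.0 - 217.180.115.127) does not contain 217.180.115.200
  217.180.240.0/21 (217.180.240.0 - 217.180.247.255) does not contain 217.180.115.200
  217.181.112.0/20 (217.181.112.0 - 217.181.127.255) does not contain 217.180.115.200
  217.180.0.0/18 (217.180.0.0 - 217.180.63.255) does not contain 217.180.115.200
Longest matching prefix is /15 -> next hop 24.131.22.224.

24.131.22.224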